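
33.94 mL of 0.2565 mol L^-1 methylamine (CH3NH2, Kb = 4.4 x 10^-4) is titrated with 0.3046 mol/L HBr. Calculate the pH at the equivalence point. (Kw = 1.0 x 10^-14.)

5.75

n(CH3NH2) = 0.2565 x 0.03394 = 0.008706 mol; V(HBr) at equivalence = 0.008706/0.3046 = 0.02858 L.
At equivalence the base is fully converted to CH3NH3+; total volume = 0.06252 L, so [CH3NH3+] = 0.008706/0.06252 = 0.1392 M.
Ka(CH3NH3+) = Kw/Kb = 1.0e-14 / 4.4 x 10^-4 = 2.27e-11.
[H^+] = sqrt(Ka x [CH3NH3+]) = sqrt(2.27e-11 x 0.1392) = 1.78e-6 M.
pH = -log(1.78e-6) = 5.75.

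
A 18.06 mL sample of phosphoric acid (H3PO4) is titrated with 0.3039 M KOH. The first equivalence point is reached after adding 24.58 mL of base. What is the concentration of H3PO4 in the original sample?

n(KOH) = 0.3039 x 0.02458 = 0.007470 mol.
At the first equivalence point, 1 mol OH^- react per mol H3PO4, so n(H3PO4) = 0.007470 / 1 = 0.007470 mol.
[H3PO4] = 0.007470 / 0.01806 L = 0.414 M.

0.414 M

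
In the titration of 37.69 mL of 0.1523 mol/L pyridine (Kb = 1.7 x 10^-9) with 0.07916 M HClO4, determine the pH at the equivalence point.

3.26

n(C5H5N) = 0.1523 x 0.03769 = 0.005740 mol; V(HClO4) at equivalence = 0.005740/0.07916 = 0.07251 L.
At equivalence the base is fully converted to C5H5NH+; total volume = 0.1102 L, so [C5H5NH+] = 0.005740/0.1102 = 0.05209 M.
Ka(C5H5NH+) = Kw/Kb = 1.0e-14 / 1.7 x 10^-9 = 5.88e-6.
[H^+] = sqrt(Ka x [C5H5NH+]) = sqrt(5.88e-6 x 0.05209) = 0.000554 M.
pH = -log(0.000554) = 3.26.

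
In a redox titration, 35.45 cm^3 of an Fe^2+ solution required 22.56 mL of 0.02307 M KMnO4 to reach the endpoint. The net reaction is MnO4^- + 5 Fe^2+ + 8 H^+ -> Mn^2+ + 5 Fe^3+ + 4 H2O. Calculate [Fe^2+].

n(KMnO4) = 0.02307 x 0.02256 = 0.0005205 mol.
From the balanced equation, 1 mol KMnO4 reacts with 5 mol Fe^2+, so n(Fe^2+) = 0.0005205 x 5/1 = 0.002602 mol.
[Fe^2+] = 0.002602 / 0.03545 L = 0.0734 M.

0.0734 M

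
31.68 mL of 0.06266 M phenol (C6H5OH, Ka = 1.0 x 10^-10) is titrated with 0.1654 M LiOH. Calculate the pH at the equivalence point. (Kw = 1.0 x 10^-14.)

11.33

n(C6H5OH) = 0.06266 x 0.03168 = 0.001985 mol; V(LiOH) at equivalence = 0.001985/0.1654 = 0.01200 L.
At equivalence all the acid is converted to C6H5O-; total volume = 0.03168 + 0.01200 = 0.04368 L, so [C6H5O-] = 0.001985/0.04368 = 0.04544 M.
Kb = Kw/Ka = 1.0e-14 / 1.0 x 10^-10 = 0.000100.
[OH^-] = sqrt(Kb x [C6H5O-]) = sqrt(0.000100 x 0.04544) = 0.00213 M.
pOH = 2.67, so pH = 14.00 - 2.67 = 11.33.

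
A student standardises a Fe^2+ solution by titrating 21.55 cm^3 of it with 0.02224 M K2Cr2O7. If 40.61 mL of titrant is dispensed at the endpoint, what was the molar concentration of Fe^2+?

0.251 M

n(K2Cr2O7) = 0.02224 x 0.04061 = 0.0009032 mol.
From the balanced equation, 1 mol K2Cr2O7 reacts with 6 mol Fe^2+, so n(Fe^2+) = 0.0009032 x 6/1 = 0.005419 mol.
[Fe^2+] = 0.005419 / 0.02155 L = 0.251 M.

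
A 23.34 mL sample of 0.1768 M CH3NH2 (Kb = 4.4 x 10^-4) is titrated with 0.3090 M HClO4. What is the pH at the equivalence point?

n(CH3NH2) = 0.1768 x 0.02334 = 0.004127 mol; V(HClO4) at equivalence = 0.004127/0.3090 = 0.01335 L.
At equivalence the base is fully converted to CH3NH3+; total volume = 0.03669 L, so [CH3NH3+] = 0.004127/0.03669 = 0.1125 M.
Ka(CH3NH3+) = Kw/Kb = 1.0e-14 / 4.4 x 10^-4 = 2.27e-11.
[H^+] = sqrt(Ka x [CH3NH3+]) = sqrt(2.27e-11 x 0.1125) = 1.60e-6 M.
pH = -log(1.60e-6) = 5.80.

5.80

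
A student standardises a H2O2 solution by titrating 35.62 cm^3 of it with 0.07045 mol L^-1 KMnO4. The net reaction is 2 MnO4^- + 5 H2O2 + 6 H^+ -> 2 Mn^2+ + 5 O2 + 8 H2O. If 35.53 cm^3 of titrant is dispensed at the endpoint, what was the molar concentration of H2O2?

n(KMnO4) = 0.07045 x 0.03553 = 0.002503 mol.
From the balanced equation, 2 mol KMnO4 reacts with 5 mol H2O2, so n(H2O2) = 0.002503 x 5/2 = 0.006258 mol.
[H2O2] = 0.006258 / 0.03562 L = 0.176 M.

0.176 M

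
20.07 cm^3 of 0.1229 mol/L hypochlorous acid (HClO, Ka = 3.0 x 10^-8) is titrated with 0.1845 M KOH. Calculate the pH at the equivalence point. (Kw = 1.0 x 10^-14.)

10.20

n(HClO) = 0.1229 x 0.02007 = 0.002467 mol; V(KOH) at equivalence = 0.002467/0.1845 = 0.01337 L.
At equivalence all the acid is converted to ClO-; total volume = 0.02007 + 0.01337 = 0.03344 L, so [ClO-] = 0.002467/0.03344 = 0.07376 M.
Kb = Kw/Ka = 1.0e-14 / 3.0 x 10^-8 = 3.33e-7.
[OH^-] = sqrt(Kb x [ClO-]) = sqrt(3.33e-7 x 0.07376) = 0.000157 M.
pOH = 3.80, so pH = 14.00 - 3.80 = 10.20.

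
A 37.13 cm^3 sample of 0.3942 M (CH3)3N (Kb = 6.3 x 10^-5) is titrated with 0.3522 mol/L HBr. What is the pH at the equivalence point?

n((CH3)3N) = 0.3942 x 0.03713 = 0.01464 mol; V(HBr) at equivalence = 0.01464/0.3522 = 0.04156 L.
At equivalence the base is fully converted to (CH3)3NH+; total volume = 0.07869 L, so [(CH3)3NH+] = 0.01464/0.07869 = 0.1860 M.
Ka((CH3)3NH+) = Kw/Kb = 1.0e-14 / 6.3 x 10^-5 = 1.59e-10.
[H^+] = sqrt(Ka x [(CH3)3NH+]) = sqrt(1.59e-10 x 0.1860) = 5.43e-6 M.
pH = -log(5.43e-6) = 5.26.

5.26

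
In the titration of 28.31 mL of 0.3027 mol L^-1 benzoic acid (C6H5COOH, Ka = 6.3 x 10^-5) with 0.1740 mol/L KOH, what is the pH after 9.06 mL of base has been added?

Initial n(C6H5COOH) = 0.3027 x 0.02831 = 0.008569 mol.
n(KOH) added = 0.1740 x 0.009060 = 0.001576 mol, converting that many moles of C6H5COOH to C6H5COO-.
Remaining n(C6H5COOH) = 0.006993 mol; n(C6H5COO-) = 0.001576 mol.
By Henderson-Hasselbalch, pH = pKa + log([A^-]/[HA]) = 4.20 + log(0.001576/0.006993) = 4.20 + (-0.65) = 3.55.

3.55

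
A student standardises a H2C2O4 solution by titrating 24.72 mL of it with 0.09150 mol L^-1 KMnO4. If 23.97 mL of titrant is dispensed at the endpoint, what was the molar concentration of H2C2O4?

n(KMnO4) = 0.09150 x 0.02397 = 0.002193 mol.
From the balanced equation, 2 mol KMnO4 reacts with 5 mol H2C2O4, so n(H2C2O4) = 0.002193 x 5/2 = 0.005483 mol.
[H2C2O4] = 0.005483 / 0.02472 L = 0.222 M.

0.222 M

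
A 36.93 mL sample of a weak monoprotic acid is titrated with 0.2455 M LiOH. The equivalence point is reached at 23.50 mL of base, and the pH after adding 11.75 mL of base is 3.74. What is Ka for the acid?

1.8 x 10^-4

11.75 mL is half of the equivalence volume, so this is the half-equivalence point where [HA] = [A^-].
At half-equivalence pH = pKa, so pKa = 3.74.
Ka = 10^(-3.74) = 1.8 x 10^-4.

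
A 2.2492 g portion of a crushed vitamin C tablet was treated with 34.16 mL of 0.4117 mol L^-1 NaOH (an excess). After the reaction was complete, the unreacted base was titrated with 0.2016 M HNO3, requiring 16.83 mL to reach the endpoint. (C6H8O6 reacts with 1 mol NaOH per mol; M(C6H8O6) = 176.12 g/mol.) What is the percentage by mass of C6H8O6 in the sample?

Total n(NaOH) added = 0.4117 x 0.03416 = 0.01406 mol.
n(HNO3) used = 0.2016 x 0.01683 = 0.003393 mol, which equals the excess n(NaOH).
So n(NaOH) consumed by the sample = 0.01406 - 0.003393 = 0.01067 mol.
n(C6H8O6) = 0.01067 / 1 = 0.01067 mol.
mass C6H8O6 = 0.01067 x 176.12 = 1.879 g, so %C6H8O6 = 1.879/2.2492 x 100 = 83.6%.

83.6%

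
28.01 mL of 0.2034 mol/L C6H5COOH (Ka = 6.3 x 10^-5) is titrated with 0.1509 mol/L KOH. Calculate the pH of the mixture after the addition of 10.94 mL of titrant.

Initial n(C6H5COOH) = 0.2034 x 0.02801 = 0.005697 mol.
n(KOH) added = 0.1509 x 0.01094 = 0.001651 mol, converting that many moles of C6H5COOH to C6H5COO-.
Remaining n(C6H5COOH) = 0.004046 mol; n(C6H5COO-) = 0.001651 mol.
By Henderson-Hasselbalch, pH = pKa + log([A^-]/[HA]) = 4.20 + log(0.001651/0.004046) = 4.20 + (-0.39) = 3.81.

3.81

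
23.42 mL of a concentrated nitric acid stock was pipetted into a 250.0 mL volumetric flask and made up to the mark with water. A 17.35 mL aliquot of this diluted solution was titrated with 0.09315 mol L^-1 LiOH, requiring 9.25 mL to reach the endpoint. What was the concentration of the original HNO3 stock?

0.530 M

n(LiOH) = 0.09315 x 0.009250 = 0.0008616 mol.
n(HNO3) in the aliquot = 0.0008616 mol.
[diluted HNO3] = 0.0008616 / 0.01735 = 0.04966 M.
Dilution factor = 250.0/23.42 = 10.67, so [stock] = 0.04966 x 10.67 = 0.530 M.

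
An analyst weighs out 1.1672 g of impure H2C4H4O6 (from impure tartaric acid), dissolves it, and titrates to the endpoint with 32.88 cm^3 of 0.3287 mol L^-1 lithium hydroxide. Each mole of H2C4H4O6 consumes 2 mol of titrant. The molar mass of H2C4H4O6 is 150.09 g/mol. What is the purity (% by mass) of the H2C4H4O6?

69.5%

n(LiOH) = 0.3287 x 0.03288 = 0.01081 mol.
n(H2C4H4O6) = 0.01081 / 2 = 0.005404 mol.
mass of H2C4H4O6 = 0.005404 x 150.09 = 0.8111 g.
% purity = 0.8111 / 1.1672 x 100 = 69.5%.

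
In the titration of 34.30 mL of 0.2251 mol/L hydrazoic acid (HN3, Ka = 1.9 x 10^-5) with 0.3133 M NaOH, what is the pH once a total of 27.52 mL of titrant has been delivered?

12.16

n(acid) = 0.2251 x 0.03430 = 0.007721 mol; n(NaOH) added = 0.3133 x 0.02752 = 0.008622 mol.
Base is in excess by 0.008622 - 0.007721 = 0.0009011 mol in a total volume of 0.06182 L.
[OH^-] = 0.0009011/0.06182 = 0.01458 M, so pOH = 1.84 and pH = 14.00 - 1.84 = 12.16.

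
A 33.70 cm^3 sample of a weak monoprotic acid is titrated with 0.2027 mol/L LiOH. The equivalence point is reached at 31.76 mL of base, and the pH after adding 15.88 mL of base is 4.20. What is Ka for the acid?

6.3 x 10^-5

15.88 mL is half of the equivalence volume, so this is the half-equivalence point where [HA] = [A^-].
At half-equivalence pH = pKa, so pKa = 4.20.
Ka = 10^(-4.20) = 6.3 x 10^-5.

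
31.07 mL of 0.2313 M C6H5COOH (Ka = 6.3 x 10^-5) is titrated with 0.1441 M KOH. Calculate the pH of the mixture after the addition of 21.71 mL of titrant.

4.09

Initial n(C6H5COOH) = 0.2313 x 0.03107 = 0.007186 mol.
n(KOH) added = 0.1441 x 0.02171 = 0.003128 mol, converting that many moles of C6H5COOH to C6H5COO-.
Remaining n(C6H5COOH) = 0.004058 mol; n(C6H5COO-) = 0.003128 mol.
By Henderson-Hasselbalch, pH = pKa + log([A^-]/[HA]) = 4.20 + log(0.003128/0.004058) = 4.20 + (-0.11) = 4.09.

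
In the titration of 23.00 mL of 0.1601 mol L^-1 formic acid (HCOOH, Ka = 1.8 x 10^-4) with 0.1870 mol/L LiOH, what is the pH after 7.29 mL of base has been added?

Initial n(HCOOH) = 0.1601 x 0.02300 = 0.003682 mol.
n(LiOH) added = 0.1870 x 0.007290 = 0.001363 mol, converting that many moles of HCOOH to HCOO-.
Remaining n(HCOOH) = 0.002319 mol; n(HCOO-) = 0.001363 mol.
By Henderson-Hasselbalch, pH = pKa + log([A^-]/[HA]) = 3.74 + log(0.001363/0.002319) = 3.74 + (-0.23) = 3.51.

3.51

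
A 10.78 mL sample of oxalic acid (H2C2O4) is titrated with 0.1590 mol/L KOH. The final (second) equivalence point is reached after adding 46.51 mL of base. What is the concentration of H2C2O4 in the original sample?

0.343 M

n(KOH) = 0.1590 x 0.04651 = 0.007395 mol.
At the final (second) equivalence point, 2 mol OH^- react per mol H2C2O4, so n(H2C2O4) = 0.007395 / 2 = 0.003698 mol.
[H2C2O4] = 0.003698 / 0.01078 L = 0.343 M.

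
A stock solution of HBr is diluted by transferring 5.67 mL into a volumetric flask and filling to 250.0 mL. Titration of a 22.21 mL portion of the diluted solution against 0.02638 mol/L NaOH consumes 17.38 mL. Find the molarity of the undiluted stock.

n(NaOH) = 0.02638 x 0.01738 = 0.0004585 mol.
n(HBr) in the aliquot = 0.0004585 mol.
[diluted HBr] = 0.0004585 / 0.02221 = 0.02064 M.
Dilution factor = 250.0/5.670 = 44.09, so [stock] = 0.02064 x 44.09 = 0.910 M.

0.910 M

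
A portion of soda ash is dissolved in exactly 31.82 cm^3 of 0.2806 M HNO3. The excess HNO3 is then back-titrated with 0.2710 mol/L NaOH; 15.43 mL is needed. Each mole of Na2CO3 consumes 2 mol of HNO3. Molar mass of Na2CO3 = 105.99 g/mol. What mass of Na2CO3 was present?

0.252 g

Total n(HNO3) added = 0.2806 x 0.03182 = 0.008929 mol.
n(NaOH) used = 0.2710 x 0.01543 = 0.004182 mol, which equals the excess n(HNO3).
So n(HNO3) consumed by the sample = 0.008929 - 0.004182 = 0.004747 mol.
n(Na2CO3) = 0.004747 / 2 = 0.002374 mol.
mass = 0.002374 mol x 105.99 g/mol = 0.252 g.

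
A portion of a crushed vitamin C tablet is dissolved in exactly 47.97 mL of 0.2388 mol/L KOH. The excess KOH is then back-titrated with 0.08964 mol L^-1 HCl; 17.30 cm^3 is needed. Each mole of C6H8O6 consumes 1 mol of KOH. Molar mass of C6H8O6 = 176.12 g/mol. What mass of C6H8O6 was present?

1.74 g

Total n(KOH) added = 0.2388 x 0.04797 = 0.01146 mol.
n(HCl) used = 0.08964 x 0.01730 = 0.001551 mol, which equals the excess n(KOH).
So n(KOH) consumed by the sample = 0.01146 - 0.001551 = 0.009904 mol.
n(C6H8O6) = 0.009904 / 1 = 0.009904 mol.
mass = 0.009904 mol x 176.12 g/mol = 1.74 g.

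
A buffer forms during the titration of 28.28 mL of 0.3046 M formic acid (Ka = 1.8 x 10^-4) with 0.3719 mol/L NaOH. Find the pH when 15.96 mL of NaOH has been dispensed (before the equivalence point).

4.09

Initial n(HCOOH) = 0.3046 x 0.02828 = 0.008614 mol.
n(NaOH) added = 0.3719 x 0.01596 = 0.005936 mol, converting that many moles of HCOOH to HCOO-.
Remaining n(HCOOH) = 0.002679 mol; n(HCOO-) = 0.005936 mol.
By Henderson-Hasselbalch, pH = pKa + log([A^-]/[HA]) = 3.74 + log(0.005936/0.002679) = 3.74 + (+0.35) = 4.09.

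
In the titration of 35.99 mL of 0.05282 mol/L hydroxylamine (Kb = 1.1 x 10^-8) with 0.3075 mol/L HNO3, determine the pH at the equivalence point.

3.69

n(NH2OH) = 0.05282 x 0.03599 = 0.001901 mol; V(HNO3) at equivalence = 0.001901/0.3075 = 0.006182 L.
At equivalence the base is fully converted to NH3OH+; total volume = 0.04217 L, so [NH3OH+] = 0.001901/0.04217 = 0.04508 M.
Ka(NH3OH+) = Kw/Kb = 1.0e-14 / 1.1 x 10^-8 = 9.09e-7.
[H^+] = sqrt(Ka x [NH3OH+]) = sqrt(9.09e-7 x 0.04508) = 0.000202 M.
pH = -log(0.000202) = 3.69.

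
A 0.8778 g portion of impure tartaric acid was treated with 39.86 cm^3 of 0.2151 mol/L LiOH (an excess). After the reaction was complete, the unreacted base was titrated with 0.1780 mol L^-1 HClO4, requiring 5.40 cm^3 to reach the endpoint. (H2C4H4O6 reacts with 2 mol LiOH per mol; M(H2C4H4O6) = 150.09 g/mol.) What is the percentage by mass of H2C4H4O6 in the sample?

Total n(LiOH) added = 0.2151 x 0.03986 = 0.008574 mol.
n(HClO4) used = 0.1780 x 0.005400 = 0.0009612 mol, which equals the excess n(LiOH).
So n(LiOH) consumed by the sample = 0.008574 - 0.0009612 = 0.007613 mol.
n(H2C4H4O6) = 0.007613 / 2 = 0.003806 mol.
mass H2C4H4O6 = 0.003806 x 150.09 = 0.5713 g, so %H2C4H4O6 = 0.5713/0.8778 x 100 = 65.1%.

65.1%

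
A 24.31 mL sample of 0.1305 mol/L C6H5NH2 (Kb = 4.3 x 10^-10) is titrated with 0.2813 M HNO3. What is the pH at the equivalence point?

n(C6H5NH2) = 0.1305 x 0.02431 = 0.003172 mol; V(HNO3) at equivalence = 0.003172/0.2813 = 0.01128 L.
At equivalence the base is fully converted to C6H5NH3+; total volume = 0.03559 L, so [C6H5NH3+] = 0.003172/0.03559 = 0.08914 M.
Ka(C6H5NH3+) = Kw/Kb = 1.0e-14 / 4.3 x 10^-10 = 2.33e-5.
[H^+] = sqrt(Ka x [C6H5NH3+]) = sqrt(2.33e-5 x 0.08914) = 0.00144 M.
pH = -log(0.00144) = 2.84.

2.84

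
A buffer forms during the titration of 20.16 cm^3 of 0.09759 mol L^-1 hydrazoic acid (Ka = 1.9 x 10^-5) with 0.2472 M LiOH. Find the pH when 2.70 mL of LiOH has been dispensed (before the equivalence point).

4.43

Initial n(HN3) = 0.09759 x 0.02016 = 0.001967 mol.
n(LiOH) added = 0.2472 x 0.002700 = 0.0006674 mol, converting that many moles of HN3 to N3-.
Remaining n(HN3) = 0.001300 mol; n(N3-) = 0.0006674 mol.
By Henderson-Hasselbalch, pH = pKa + log([A^-]/[HA]) = 4.72 + log(0.0006674/0.001300) = 4.72 + (-0.29) = 4.43.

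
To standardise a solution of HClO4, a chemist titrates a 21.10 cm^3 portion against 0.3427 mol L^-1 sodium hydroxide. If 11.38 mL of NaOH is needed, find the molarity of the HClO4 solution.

0.185 M

n(NaOH) delivered = 0.3427 x 0.01138 = 0.003900 mol.
For a 1:1 reaction, n(HClO4) = 0.003900 mol.
[HClO4] = 0.003900 mol / 0.02110 L = 0.185 M.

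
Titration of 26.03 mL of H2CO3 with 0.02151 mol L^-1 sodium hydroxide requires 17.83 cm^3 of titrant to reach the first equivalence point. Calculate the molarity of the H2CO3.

n(NaOH) = 0.02151 x 0.01783 = 0.0003835 mol.
At the first equivalence point, 1 mol OH^- react per mol H2CO3, so n(H2CO3) = 0.0003835 / 1 = 0.0003835 mol.
[H2CO3] = 0.0003835 / 0.02603 L = 0.0147 M.

0.0147 M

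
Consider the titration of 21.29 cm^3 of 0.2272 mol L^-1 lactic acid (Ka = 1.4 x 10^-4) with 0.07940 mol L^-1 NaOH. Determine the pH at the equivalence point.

n(HC3H5O3) = 0.2272 x 0.02129 = 0.004837 mol; V(NaOH) at equivalence = 0.004837/0.07940 = 0.06092 L.
At equivalence all the acid is converted to C3H5O3-; total volume = 0.02129 + 0.06092 = 0.08221 L, so [C3H5O3-] = 0.004837/0.08221 = 0.05884 M.
Kb = Kw/Ka = 1.0e-14 / 1.4 x 10^-4 = 7.14e-11.
[OH^-] = sqrt(Kb x [C3H5O3-]) = sqrt(7.14e-11 x 0.05884) = 2.05e-6 M.
pOH = 5.69, so pH = 14.00 - 5.69 = 8.31.

8.31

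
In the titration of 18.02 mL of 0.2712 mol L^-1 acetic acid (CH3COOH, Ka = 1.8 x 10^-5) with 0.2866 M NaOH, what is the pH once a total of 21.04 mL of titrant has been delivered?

n(acid) = 0.2712 x 0.01802 = 0.004887 mol; n(NaOH) added = 0.2866 x 0.02104 = 0.006030 mol.
Base is in excess by 0.006030 - 0.004887 = 0.001143 mol in a total volume of 0.03906 L.
[OH^-] = 0.001143/0.03906 = 0.02926 M, so pOH = 1.53 and pH = 14.00 - 1.53 = 12.47.

12.47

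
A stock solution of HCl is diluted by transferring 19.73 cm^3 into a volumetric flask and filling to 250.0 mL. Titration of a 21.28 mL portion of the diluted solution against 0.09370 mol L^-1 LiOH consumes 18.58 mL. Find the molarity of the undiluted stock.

n(LiOH) = 0.09370 x 0.01858 = 0.001741 mol.
n(HCl) in the aliquot = 0.001741 mol.
[diluted HCl] = 0.001741 / 0.02128 = 0.08181 M.
Dilution factor = 250.0/19.73 = 12.67, so [stock] = 0.08181 x 12.67 = 1.04 M.

1.04 M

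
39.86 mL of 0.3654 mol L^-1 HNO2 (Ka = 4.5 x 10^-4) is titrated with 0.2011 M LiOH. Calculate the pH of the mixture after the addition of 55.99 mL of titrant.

3.88

Initial n(HNO2) = 0.3654 x 0.03986 = 0.01456 mol.
n(LiOH) added = 0.2011 x 0.05599 = 0.01126 mol, converting that many moles of HNO2 to NO2-.
Remaining n(HNO2) = 0.003305 mol; n(NO2-) = 0.01126 mol.
By Henderson-Hasselbalch, pH = pKa + log([A^-]/[HA]) = 3.35 + log(0.01126/0.003305) = 3.35 + (+0.53) = 3.88.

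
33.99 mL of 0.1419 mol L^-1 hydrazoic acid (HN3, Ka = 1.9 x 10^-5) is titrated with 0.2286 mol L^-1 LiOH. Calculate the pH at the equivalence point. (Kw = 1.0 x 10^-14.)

n(HN3) = 0.1419 x 0.03399 = 0.004823 mol; V(LiOH) at equivalence = 0.004823/0.2286 = 0.02110 L.
At equivalence all the acid is converted to N3-; total volume = 0.03399 + 0.02110 = 0.05509 L, so [N3-] = 0.004823/0.05509 = 0.08755 M.
Kb = Kw/Ka = 1.0e-14 / 1.9 x 10^-5 = 5.26e-10.
[OH^-] = sqrt(Kb x [N3-]) = sqrt(5.26e-10 x 0.08755) = 6.79e-6 M.
pOH = 5.17, so pH = 14.00 - 5.17 = 8.83.

8.83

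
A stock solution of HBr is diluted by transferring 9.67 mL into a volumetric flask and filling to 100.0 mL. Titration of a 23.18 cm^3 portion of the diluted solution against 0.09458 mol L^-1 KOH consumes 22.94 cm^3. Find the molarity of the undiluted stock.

n(KOH) = 0.09458 x 0.02294 = 0.002170 mol.
n(HBr) in the aliquot = 0.002170 mol.
[diluted HBr] = 0.002170 / 0.02318 = 0.09360 M.
Dilution factor = 100.0/9.670 = 10.34, so [stock] = 0.09360 x 10.34 = 0.968 M.

0.968 M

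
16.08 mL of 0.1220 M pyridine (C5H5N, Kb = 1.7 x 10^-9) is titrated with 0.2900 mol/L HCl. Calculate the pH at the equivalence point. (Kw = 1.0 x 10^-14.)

n(C5H5N) = 0.1220 x 0.01608 = 0.001962 mol; V(HCl) at equivalence = 0.001962/0.2900 = 0.006765 L.
At equivalence the base is fully converted to C5H5NH+; total volume = 0.02284 L, so [C5H5NH+] = 0.001962/0.02284 = 0.08587 M.
Ka(C5H5NH+) = Kw/Kb = 1.0e-14 / 1.7 x 10^-9 = 5.88e-6.
[H^+] = sqrt(Ka x [C5H5NH+]) = sqrt(5.88e-6 x 0.08587) = 0.000711 M.
pH = -log(0.000711) = 3.15.

3.15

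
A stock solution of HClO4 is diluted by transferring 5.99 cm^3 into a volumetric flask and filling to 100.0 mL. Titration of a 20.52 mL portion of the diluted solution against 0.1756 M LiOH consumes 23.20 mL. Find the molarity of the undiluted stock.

3.31 M

n(LiOH) = 0.1756 x 0.02320 = 0.004074 mol.
n(HClO4) in the aliquot = 0.004074 mol.
[diluted HClO4] = 0.004074 / 0.02052 = 0.1985 M.
Dilution factor = 100.0/5.990 = 16.69, so [stock] = 0.1985 x 16.69 = 3.31 M.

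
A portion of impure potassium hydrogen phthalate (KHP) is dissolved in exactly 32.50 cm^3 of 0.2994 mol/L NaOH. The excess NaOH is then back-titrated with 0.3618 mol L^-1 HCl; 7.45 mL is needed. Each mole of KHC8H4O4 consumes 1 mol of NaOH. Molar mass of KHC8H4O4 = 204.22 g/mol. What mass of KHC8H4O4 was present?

1.44 g

Total n(NaOH) added = 0.2994 x 0.03250 = 0.009730 mol.
n(HCl) used = 0.3618 x 0.007450 = 0.002695 mol, which equals the excess n(NaOH).
So n(NaOH) consumed by the sample = 0.009730 - 0.002695 = 0.007035 mol.
n(KHC8H4O4) = 0.007035 / 1 = 0.007035 mol.
mass = 0.007035 mol x 204.22 g/mol = 1.44 g.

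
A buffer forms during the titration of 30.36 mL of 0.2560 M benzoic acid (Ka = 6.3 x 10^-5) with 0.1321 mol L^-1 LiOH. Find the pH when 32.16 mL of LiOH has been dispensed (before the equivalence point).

4.28

Initial n(C6H5COOH) = 0.2560 x 0.03036 = 0.007772 mol.
n(LiOH) added = 0.1321 x 0.03216 = 0.004248 mol, converting that many moles of C6H5COOH to C6H5COO-.
Remaining n(C6H5COOH) = 0.003524 mol; n(C6H5COO-) = 0.004248 mol.
By Henderson-Hasselbalch, pH = pKa + log([A^-]/[HA]) = 4.20 + log(0.004248/0.003524) = 4.20 + (+0.08) = 4.28.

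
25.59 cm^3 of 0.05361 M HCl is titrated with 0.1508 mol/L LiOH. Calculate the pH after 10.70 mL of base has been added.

11.82

n(acid) = 0.05361 x 0.02559 = 0.001372 mol; n(LiOH) added = 0.1508 x 0.01070 = 0.001614 mol.
Base is in excess by 0.001614 - 0.001372 = 0.0002417 mol in a total volume of 0.03629 L.
[OH^-] = 0.0002417/0.03629 = 0.006660 M, so pOH = 2.18 and pH = 14.00 - 2.18 = 11.82.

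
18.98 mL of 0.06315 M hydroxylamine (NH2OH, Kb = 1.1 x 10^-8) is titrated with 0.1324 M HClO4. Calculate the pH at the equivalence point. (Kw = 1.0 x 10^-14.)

3.71

n(NH2OH) = 0.06315 x 0.01898 = 0.001199 mol; V(HClO4) at equivalence = 0.001199/0.1324 = 0.009053 L.
At equivalence the base is fully converted to NH3OH+; total volume = 0.02803 L, so [NH3OH+] = 0.001199/0.02803 = 0.04276 M.
Ka(NH3OH+) = Kw/Kb = 1.0e-14 / 1.1 x 10^-8 = 9.09e-7.
[H^+] = sqrt(Ka x [NH3OH+]) = sqrt(9.09e-7 x 0.04276) = 0.000197 M.
pH = -log(0.000197) = 3.71.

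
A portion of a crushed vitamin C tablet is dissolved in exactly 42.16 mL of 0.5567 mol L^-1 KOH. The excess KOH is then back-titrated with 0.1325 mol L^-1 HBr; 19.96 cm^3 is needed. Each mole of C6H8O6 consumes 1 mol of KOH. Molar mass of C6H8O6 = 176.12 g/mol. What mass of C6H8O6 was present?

Total n(KOH) added = 0.5567 x 0.04216 = 0.02347 mol.
n(HBr) used = 0.1325 x 0.01996 = 0.002645 mol, which equals the excess n(KOH).
So n(KOH) consumed by the sample = 0.02347 - 0.002645 = 0.02083 mol.
n(C6H8O6) = 0.02083 / 1 = 0.02083 mol.
mass = 0.02083 mol x 176.12 g/mol = 3.67 g.

3.67 g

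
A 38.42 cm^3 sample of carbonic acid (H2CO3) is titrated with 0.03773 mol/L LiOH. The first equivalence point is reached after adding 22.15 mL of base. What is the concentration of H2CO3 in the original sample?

n(LiOH) = 0.03773 x 0.02215 = 0.0008357 mol.
At the first equivalence point, 1 mol OH^- react per mol H2CO3, so n(H2CO3) = 0.0008357 / 1 = 0.0008357 mol.
[H2CO3] = 0.0008357 / 0.03842 L = 0.0218 M.

0.0218 M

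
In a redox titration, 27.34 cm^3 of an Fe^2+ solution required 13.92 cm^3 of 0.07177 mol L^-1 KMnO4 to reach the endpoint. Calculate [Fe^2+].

n(KMnO4) = 0.07177 x 0.01392 = 0.0009990 mol.
From the balanced equation, 1 mol KMnO4 reacts with 5 mol Fe^2+, so n(Fe^2+) = 0.0009990 x 5/1 = 0.004995 mol.
[Fe^2+] = 0.004995 / 0.02734 L = 0.183 M.

0.183 M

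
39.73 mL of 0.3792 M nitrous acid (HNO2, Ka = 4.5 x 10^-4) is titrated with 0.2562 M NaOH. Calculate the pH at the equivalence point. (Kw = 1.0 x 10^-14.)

8.27

n(HNO2) = 0.3792 x 0.03973 = 0.01507 mol; V(NaOH) at equivalence = 0.01507/0.2562 = 0.05880 L.
At equivalence all the acid is converted to NO2-; total volume = 0.03973 + 0.05880 = 0.09853 L, so [NO2-] = 0.01507/0.09853 = 0.1529 M.
Kb = Kw/Ka = 1.0e-14 / 4.5 x 10^-4 = 2.22e-11.
[OH^-] = sqrt(Kb x [NO2-]) = sqrt(2.22e-11 x 0.1529) = 1.84e-6 M.
pOH = 5.73, so pH = 14.00 - 5.73 = 8.27.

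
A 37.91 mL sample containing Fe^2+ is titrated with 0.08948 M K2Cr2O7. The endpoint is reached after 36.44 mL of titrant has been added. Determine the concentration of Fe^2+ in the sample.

n(K2Cr2O7) = 0.08948 x 0.03644 = 0.003261 mol.
From the balanced equation, 1 mol K2Cr2O7 reacts with 6 mol Fe^2+, so n(Fe^2+) = 0.003261 x 6/1 = 0.01956 mol.
[Fe^2+] = 0.01956 / 0.03791 L = 0.516 M.

0.516 M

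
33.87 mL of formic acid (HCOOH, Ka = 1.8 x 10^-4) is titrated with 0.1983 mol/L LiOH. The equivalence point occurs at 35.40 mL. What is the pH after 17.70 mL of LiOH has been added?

17.70 mL is exactly half the equivalence volume (35.40/2), i.e. the half-equivalence point.
There, n(HA) = n(A^-), so pH = pKa = -log(1.8 x 10^-4) = 3.74.

3.74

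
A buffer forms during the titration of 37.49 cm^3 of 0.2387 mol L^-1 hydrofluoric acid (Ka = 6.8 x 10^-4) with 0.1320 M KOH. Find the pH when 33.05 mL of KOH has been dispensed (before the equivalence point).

Initial n(HF) = 0.2387 x 0.03749 = 0.008949 mol.
n(KOH) added = 0.1320 x 0.03305 = 0.004363 mol, converting that many moles of HF to F-.
Remaining n(HF) = 0.004586 mol; n(F-) = 0.004363 mol.
By Henderson-Hasselbalch, pH = pKa + log([A^-]/[HA]) = 3.17 + log(0.004363/0.004586) = 3.17 + (-0.02) = 3.15.

3.15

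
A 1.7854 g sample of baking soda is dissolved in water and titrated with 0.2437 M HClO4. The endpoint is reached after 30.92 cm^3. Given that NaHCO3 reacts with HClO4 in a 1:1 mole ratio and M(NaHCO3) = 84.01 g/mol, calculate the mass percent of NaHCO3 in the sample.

n(HClO4) = 0.2437 x 0.03092 = 0.007535 mol.
n(NaHCO3) = 0.007535 / 1 = 0.007535 mol.
mass of NaHCO3 = 0.007535 x 84.01 = 0.6330 g.
% purity = 0.6330 / 1.7854 x 100 = 35.5%.

35.5%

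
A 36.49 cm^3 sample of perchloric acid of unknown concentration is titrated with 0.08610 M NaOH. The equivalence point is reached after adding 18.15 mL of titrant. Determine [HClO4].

0.0428 M

n(NaOH) delivered = 0.08610 x 0.01815 = 0.001563 mol.
For a 1:1 reaction, n(HClO4) = 0.001563 mol.
[HClO4] = 0.001563 mol / 0.03649 L = 0.0428 M.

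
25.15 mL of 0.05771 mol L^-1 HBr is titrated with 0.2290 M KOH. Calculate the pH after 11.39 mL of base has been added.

n(acid) = 0.05771 x 0.02515 = 0.001451 mol; n(KOH) added = 0.2290 x 0.01139 = 0.002608 mol.
Base is in excess by 0.002608 - 0.001451 = 0.001157 mol in a total volume of 0.03654 L.
[OH^-] = 0.001157/0.03654 = 0.03166 M, so pOH = 1.50 and pH = 14.00 - 1.50 = 12.50.

12.50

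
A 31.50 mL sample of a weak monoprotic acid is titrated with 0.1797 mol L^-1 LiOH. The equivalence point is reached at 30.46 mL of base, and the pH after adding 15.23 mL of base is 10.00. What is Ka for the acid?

1.0 x 10^-10

15.23 mL is half of the equivalence volume, so this is the half-equivalence point where [HA] = [A^-].
At half-equivalence pH = pKa, so pKa = 10.00.
Ka = 10^(-10.00) = 1.0 x 10^-10.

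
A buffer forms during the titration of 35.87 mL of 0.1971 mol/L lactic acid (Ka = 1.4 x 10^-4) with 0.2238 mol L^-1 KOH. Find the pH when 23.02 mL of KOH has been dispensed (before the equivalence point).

Initial n(HC3H5O3) = 0.1971 x 0.03587 = 0.007070 mol.
n(KOH) added = 0.2238 x 0.02302 = 0.005152 mol, converting that many moles of HC3H5O3 to C3H5O3-.
Remaining n(HC3H5O3) = 0.001918 mol; n(C3H5O3-) = 0.005152 mol.
By Henderson-Hasselbalch, pH = pKa + log([A^-]/[HA]) = 3.85 + log(0.005152/0.001918) = 3.85 + (+0.43) = 4.28.

4.28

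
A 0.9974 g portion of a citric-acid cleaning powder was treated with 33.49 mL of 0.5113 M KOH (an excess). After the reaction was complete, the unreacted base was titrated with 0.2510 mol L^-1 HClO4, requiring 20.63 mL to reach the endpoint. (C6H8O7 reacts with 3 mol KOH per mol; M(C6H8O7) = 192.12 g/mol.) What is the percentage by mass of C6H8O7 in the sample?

76.7%

Total n(KOH) added = 0.5113 x 0.03349 = 0.01712 mol.
n(HClO4) used = 0.2510 x 0.02063 = 0.005178 mol, which equals the excess n(KOH).
So n(KOH) consumed by the sample = 0.01712 - 0.005178 = 0.01195 mol.
n(C6H8O7) = 0.01195 / 3 = 0.003982 mol.
mass C6H8O7 = 0.003982 x 192.12 = 0.7650 g, so %C6H8O7 = 0.7650/0.9974 x 100 = 76.7%.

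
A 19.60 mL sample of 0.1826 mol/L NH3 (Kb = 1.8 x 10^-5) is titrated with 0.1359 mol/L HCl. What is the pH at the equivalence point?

5.18

n(NH3) = 0.1826 x 0.01960 = 0.003579 mol; V(HCl) at equivalence = 0.003579/0.1359 = 0.02634 L.
At equivalence the base is fully converted to NH4+; total volume = 0.04594 L, so [NH4+] = 0.003579/0.04594 = 0.07791 M.
Ka(NH4+) = Kw/Kb = 1.0e-14 / 1.8 x 10^-5 = 5.56e-10.
[H^+] = sqrt(Ka x [NH4+]) = sqrt(5.56e-10 x 0.07791) = 6.58e-6 M.
pH = -log(6.58e-6) = 5.18.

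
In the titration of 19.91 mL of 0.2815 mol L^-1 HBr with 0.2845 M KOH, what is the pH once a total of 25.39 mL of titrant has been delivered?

n(acid) = 0.2815 x 0.01991 = 0.005605 mol; n(KOH) added = 0.2845 x 0.02539 = 0.007223 mol.
Base is in excess by 0.007223 - 0.005605 = 0.001619 mol in a total volume of 0.04530 L.
[OH^-] = 0.001619/0.04530 = 0.03573 M, so pOH = 1.45 and pH = 14.00 - 1.45 = 12.55.

12.55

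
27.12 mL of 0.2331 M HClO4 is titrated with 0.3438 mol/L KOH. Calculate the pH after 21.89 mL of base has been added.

12.39

n(acid) = 0.2331 x 0.02712 = 0.006322 mol; n(KOH) added = 0.3438 x 0.02189 = 0.007526 mol.
Base is in excess by 0.007526 - 0.006322 = 0.001204 mol in a total volume of 0.04901 L.
[OH^-] = 0.001204/0.04901 = 0.02457 M, so pOH = 1.61 and pH = 14.00 - 1.61 = 12.39.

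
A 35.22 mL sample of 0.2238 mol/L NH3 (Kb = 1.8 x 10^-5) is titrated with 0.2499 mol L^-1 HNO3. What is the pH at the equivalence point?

n(NH3) = 0.2238 x 0.03522 = 0.007882 mol; V(HNO3) at equivalence = 0.007882/0.2499 = 0.03154 L.
At equivalence the base is fully converted to NH4+; total volume = 0.06676 L, so [NH4+] = 0.007882/0.06676 = 0.1181 M.
Ka(NH4+) = Kw/Kb = 1.0e-14 / 1.8 x 10^-5 = 5.56e-10.
[H^+] = sqrt(Ka x [NH4+]) = sqrt(5.56e-10 x 0.1181) = 8.10e-6 M.
pH = -log(8.10e-6) = 5.09.

5.09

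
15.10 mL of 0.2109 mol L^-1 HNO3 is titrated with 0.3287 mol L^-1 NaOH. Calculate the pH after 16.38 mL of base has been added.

12.84

n(acid) = 0.2109 x 0.01510 = 0.003185 mol; n(NaOH) added = 0.3287 x 0.01638 = 0.005384 mol.
Base is in excess by 0.005384 - 0.003185 = 0.002200 mol in a total volume of 0.03148 L.
[OH^-] = 0.002200/0.03148 = 0.06987 M, so pOH = 1.16 and pH = 14.00 - 1.16 = 12.84.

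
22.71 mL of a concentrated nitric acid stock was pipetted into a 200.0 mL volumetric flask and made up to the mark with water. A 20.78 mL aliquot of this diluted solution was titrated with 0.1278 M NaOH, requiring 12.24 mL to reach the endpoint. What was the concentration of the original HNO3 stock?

n(NaOH) = 0.1278 x 0.01224 = 0.001564 mol.
n(HNO3) in the aliquot = 0.001564 mol.
[diluted HNO3] = 0.001564 / 0.02078 = 0.07528 M.
Dilution factor = 200.0/22.71 = 8.807, so [stock] = 0.07528 x 8.807 = 0.663 M.

0.663 M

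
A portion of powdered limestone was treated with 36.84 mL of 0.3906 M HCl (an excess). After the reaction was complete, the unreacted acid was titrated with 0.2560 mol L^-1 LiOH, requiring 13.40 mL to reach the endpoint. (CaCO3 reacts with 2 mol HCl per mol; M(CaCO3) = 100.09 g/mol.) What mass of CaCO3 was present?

0.548 g

Total n(HCl) added = 0.3906 x 0.03684 = 0.01439 mol.
n(LiOH) used = 0.2560 x 0.01340 = 0.003430 mol, which equals the excess n(HCl).
So n(HCl) consumed by the sample = 0.01439 - 0.003430 = 0.01096 mol.
n(CaCO3) = 0.01096 / 2 = 0.005480 mol.
mass = 0.005480 mol x 100.09 g/mol = 0.548 g.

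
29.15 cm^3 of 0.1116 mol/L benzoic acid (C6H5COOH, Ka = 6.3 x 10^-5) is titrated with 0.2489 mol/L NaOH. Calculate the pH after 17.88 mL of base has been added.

n(acid) = 0.1116 x 0.02915 = 0.003253 mol; n(NaOH) added = 0.2489 x 0.01788 = 0.004450 mol.
Base is in excess by 0.004450 - 0.003253 = 0.001197 mol in a total volume of 0.04703 L.
[OH^-] = 0.001197/0.04703 = 0.02546 M, so pOH = 1.59 and pH = 14.00 - 1.59 = 12.41.

12.41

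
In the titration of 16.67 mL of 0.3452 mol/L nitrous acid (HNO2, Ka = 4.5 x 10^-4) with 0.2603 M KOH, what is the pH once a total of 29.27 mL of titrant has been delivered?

n(acid) = 0.3452 x 0.01667 = 0.005754 mol; n(KOH) added = 0.2603 x 0.02927 = 0.007619 mol.
Base is in excess by 0.007619 - 0.005754 = 0.001864 mol in a total volume of 0.04594 L.
[OH^-] = 0.001864/0.04594 = 0.04059 M, so pOH = 1.39 and pH = 14.00 - 1.39 = 12.61.

12.61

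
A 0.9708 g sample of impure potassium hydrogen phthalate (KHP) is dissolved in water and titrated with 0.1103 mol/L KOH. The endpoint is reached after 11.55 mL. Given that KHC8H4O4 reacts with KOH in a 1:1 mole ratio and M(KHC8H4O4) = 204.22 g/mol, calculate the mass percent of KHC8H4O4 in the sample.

n(KOH) = 0.1103 x 0.01155 = 0.001274 mol.
n(KHC8H4O4) = 0.001274 / 1 = 0.001274 mol.
mass of KHC8H4O4 = 0.001274 x 204.22 = 0.2602 g.
% purity = 0.2602 / 0.9708 x 100 = 26.8%.

26.8%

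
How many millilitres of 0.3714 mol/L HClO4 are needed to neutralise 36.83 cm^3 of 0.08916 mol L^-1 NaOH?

8.84 mL

n(NaOH) = 0.08916 mol/L x 0.03683 L = 0.003284 mol.
At equivalence n(HClO4) = n(NaOH) = 0.003284 mol.
V(HClO4) = 0.003284 / 0.3714 = 0.008842 L = 8.84 mL.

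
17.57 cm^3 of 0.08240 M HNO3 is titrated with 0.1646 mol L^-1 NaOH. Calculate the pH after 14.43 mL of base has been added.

12.46

n(acid) = 0.08240 x 0.01757 = 0.001448 mol; n(NaOH) added = 0.1646 x 0.01443 = 0.002375 mol.
Base is in excess by 0.002375 - 0.001448 = 0.0009274 mol in a total volume of 0.03200 L.
[OH^-] = 0.0009274/0.03200 = 0.02898 M, so pOH = 1.54 and pH = 14.00 - 1.54 = 12.46.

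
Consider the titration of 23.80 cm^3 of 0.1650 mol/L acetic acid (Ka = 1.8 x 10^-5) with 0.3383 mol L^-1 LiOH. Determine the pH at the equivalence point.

n(CH3COOH) = 0.1650 x 0.02380 = 0.003927 mol; V(LiOH) at equivalence = 0.003927/0.3383 = 0.01161 L.
At equivalence all the acid is converted to CH3COO-; total volume = 0.02380 + 0.01161 = 0.03541 L, so [CH3COO-] = 0.003927/0.03541 = 0.1109 M.
Kb = Kw/Ka = 1.0e-14 / 1.8 x 10^-5 = 5.56e-10.
[OH^-] = sqrt(Kb x [CH3COO-]) = sqrt(5.56e-10 x 0.1109) = 7.85e-6 M.
pOH = 5.11, so pH = 14.00 - 5.11 = 8.89.

8.89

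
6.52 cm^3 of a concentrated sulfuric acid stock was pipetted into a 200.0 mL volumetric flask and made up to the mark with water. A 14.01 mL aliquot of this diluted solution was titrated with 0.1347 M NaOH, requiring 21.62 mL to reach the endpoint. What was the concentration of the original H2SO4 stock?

3.19 M

n(NaOH) = 0.1347 x 0.02162 = 0.002912 mol.
n(H2SO4) in the aliquot = 0.002912 x 1/2 = 0.001456 mol.
[diluted H2SO4] = 0.001456 / 0.01401 = 0.1039 M.
Dilution factor = 200.0/6.520 = 30.67, so [stock] = 0.1039 x 30.67 = 3.19 M.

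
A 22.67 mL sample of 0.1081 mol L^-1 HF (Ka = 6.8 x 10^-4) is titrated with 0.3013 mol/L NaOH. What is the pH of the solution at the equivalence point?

8.03

n(HF) = 0.1081 x 0.02267 = 0.002451 mol; V(NaOH) at equivalence = 0.002451/0.3013 = 0.008134 L.
At equivalence all the acid is converted to F-; total volume = 0.02267 + 0.008134 = 0.03080 L, so [F-] = 0.002451/0.03080 = 0.07956 M.
Kb = Kw/Ka = 1.0e-14 / 6.8 x 10^-4 = 1.47e-11.
[OH^-] = sqrt(Kb x [F-]) = sqrt(1.47e-11 x 0.07956) = 1.08e-6 M.
pOH = 5.97, so pH = 14.00 - 5.97 = 8.03.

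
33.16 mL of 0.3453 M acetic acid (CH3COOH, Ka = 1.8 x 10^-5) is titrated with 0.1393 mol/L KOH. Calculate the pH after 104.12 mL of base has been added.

12.35

n(acid) = 0.3453 x 0.03316 = 0.01145 mol; n(KOH) added = 0.1393 x 0.1041 = 0.01450 mol.
Base is in excess by 0.01450 - 0.01145 = 0.003054 mol in a total volume of 0.1373 L.
[OH^-] = 0.003054/0.1373 = 0.02224 M, so pOH = 1.65 and pH = 14.00 - 1.65 = 12.35.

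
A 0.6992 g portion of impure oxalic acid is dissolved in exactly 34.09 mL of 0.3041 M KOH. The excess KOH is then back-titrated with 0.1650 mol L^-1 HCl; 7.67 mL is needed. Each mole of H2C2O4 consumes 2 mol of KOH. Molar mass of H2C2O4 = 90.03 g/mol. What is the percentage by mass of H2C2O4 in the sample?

58.6%

Total n(KOH) added = 0.3041 x 0.03409 = 0.01037 mol.
n(HCl) used = 0.1650 x 0.007670 = 0.001266 mol, which equals the excess n(KOH).
So n(KOH) consumed by the sample = 0.01037 - 0.001266 = 0.009101 mol.
n(H2C2O4) = 0.009101 / 2 = 0.004551 mol.
mass H2C2O4 = 0.004551 x 90.03 = 0.4097 g, so %H2C2O4 = 0.4097/0.6992 x 100 = 58.6%.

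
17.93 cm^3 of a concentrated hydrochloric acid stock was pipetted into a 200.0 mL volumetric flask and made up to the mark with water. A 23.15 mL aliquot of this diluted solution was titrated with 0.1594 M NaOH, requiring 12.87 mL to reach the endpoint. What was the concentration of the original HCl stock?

n(NaOH) = 0.1594 x 0.01287 = 0.002051 mol.
n(HCl) in the aliquot = 0.002051 mol.
[diluted HCl] = 0.002051 / 0.02315 = 0.08862 M.
Dilution factor = 200.0/17.93 = 11.15, so [stock] = 0.08862 x 11.15 = 0.988 M.

0.988 M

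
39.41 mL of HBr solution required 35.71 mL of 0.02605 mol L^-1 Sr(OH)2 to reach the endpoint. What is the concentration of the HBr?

n(Sr(OH)2) delivered = 0.02605 x 0.03571 = 0.0009302 mol.
The reaction is 2 HBr + 1 Sr(OH)2, so n(HBr) = 0.0009302 x 2/1 = 0.001860 mol.
[HBr] = 0.001860 mol / 0.03941 L = 0.0472 M.

0.0472 M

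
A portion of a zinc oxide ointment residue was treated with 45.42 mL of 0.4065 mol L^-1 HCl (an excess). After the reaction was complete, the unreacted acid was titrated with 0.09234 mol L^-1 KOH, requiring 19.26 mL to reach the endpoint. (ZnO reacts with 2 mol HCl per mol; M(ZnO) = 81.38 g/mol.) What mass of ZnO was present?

Total n(HCl) added = 0.4065 x 0.04542 = 0.01846 mol.
n(KOH) used = 0.09234 x 0.01926 = 0.001778 mol, which equals the excess n(HCl).
So n(HCl) consumed by the sample = 0.01846 - 0.001778 = 0.01668 mol.
n(ZnO) = 0.01668 / 2 = 0.008342 mol.
mass = 0.008342 mol x 81.38 g/mol = 0.679 g.

0.679 g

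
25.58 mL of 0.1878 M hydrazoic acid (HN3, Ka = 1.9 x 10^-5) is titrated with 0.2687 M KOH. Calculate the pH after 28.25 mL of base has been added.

12.71

n(acid) = 0.1878 x 0.02558 = 0.004804 mol; n(KOH) added = 0.2687 x 0.02825 = 0.007591 mol.
Base is in excess by 0.007591 - 0.004804 = 0.002787 mol in a total volume of 0.05383 L.
[OH^-] = 0.002787/0.05383 = 0.05177 M, so pOH = 1.29 and pH = 14.00 - 1.29 = 12.71.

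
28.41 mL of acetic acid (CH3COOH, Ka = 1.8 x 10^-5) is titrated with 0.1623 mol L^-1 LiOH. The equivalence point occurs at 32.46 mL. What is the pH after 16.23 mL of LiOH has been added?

16.23 mL is exactly half the equivalence volume (32.46/2), i.e. the half-equivalence point.
There, n(HA) = n(A^-), so pH = pKa = -log(1.8 x 10^-5) = 4.74.

4.74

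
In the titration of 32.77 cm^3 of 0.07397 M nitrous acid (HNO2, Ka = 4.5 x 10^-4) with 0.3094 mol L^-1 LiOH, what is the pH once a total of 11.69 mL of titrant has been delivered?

12.43

n(acid) = 0.07397 x 0.03277 = 0.002424 mol; n(LiOH) added = 0.3094 x 0.01169 = 0.003617 mol.
Base is in excess by 0.003617 - 0.002424 = 0.001193 mol in a total volume of 0.04446 L.
[OH^-] = 0.001193/0.04446 = 0.02683 M, so pOH = 1.57 and pH = 14.00 - 1.57 = 12.43.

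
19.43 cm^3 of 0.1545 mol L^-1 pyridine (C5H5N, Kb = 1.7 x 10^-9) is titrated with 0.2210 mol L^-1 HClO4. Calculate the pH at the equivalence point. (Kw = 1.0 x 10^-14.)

3.14

n(C5H5N) = 0.1545 x 0.01943 = 0.003002 mol; V(HClO4) at equivalence = 0.003002/0.2210 = 0.01358 L.
At equivalence the base is fully converted to C5H5NH+; total volume = 0.03301 L, so [C5H5NH+] = 0.003002/0.03301 = 0.09093 M.
Ka(C5H5NH+) = Kw/Kb = 1.0e-14 / 1.7 x 10^-9 = 5.88e-6.
[H^+] = sqrt(Ka x [C5H5NH+]) = sqrt(5.88e-6 x 0.09093) = 0.000731 M.
pH = -log(0.000731) = 3.14.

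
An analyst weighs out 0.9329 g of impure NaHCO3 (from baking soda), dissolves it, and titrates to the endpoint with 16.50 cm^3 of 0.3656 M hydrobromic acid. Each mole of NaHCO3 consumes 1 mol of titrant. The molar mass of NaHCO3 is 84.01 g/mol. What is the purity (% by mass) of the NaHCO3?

n(HBr) = 0.3656 x 0.01650 = 0.006032 mol.
n(NaHCO3) = 0.006032 / 1 = 0.006032 mol.
mass of NaHCO3 = 0.006032 x 84.01 = 0.5068 g.
% purity = 0.5068 / 0.9329 x 100 = 54.3%.

54.3%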